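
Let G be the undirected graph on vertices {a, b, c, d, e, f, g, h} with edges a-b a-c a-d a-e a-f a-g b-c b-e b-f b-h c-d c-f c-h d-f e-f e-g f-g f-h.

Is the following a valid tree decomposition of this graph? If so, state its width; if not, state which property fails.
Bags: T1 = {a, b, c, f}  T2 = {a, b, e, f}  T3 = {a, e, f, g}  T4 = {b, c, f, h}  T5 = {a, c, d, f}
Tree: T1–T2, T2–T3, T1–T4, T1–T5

Every vertex of G appears in some bag (union = {a, b, c, d, e, f, g, h}); every edge is covered by a bag; and for each vertex v the set of bags containing v is connected in the bag tree. The decomposition is therefore valid. The largest bag has 4 vertices, so the width is 3.

Yes; width 3.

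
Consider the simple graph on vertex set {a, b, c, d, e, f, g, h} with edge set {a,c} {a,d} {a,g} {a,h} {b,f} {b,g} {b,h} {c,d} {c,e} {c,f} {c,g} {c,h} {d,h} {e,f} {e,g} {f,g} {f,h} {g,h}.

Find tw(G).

A width-3 tree decomposition is:
Bags: B1 = {c, f, g, h}  B2 = {b, f, g, h}  B3 = {c, e, f, g}  B4 = {a, c, g, h}  B5 = {a, c, d, h}
Tree: B1–B2, B1–B3, B1–B4, B4–B5
Every bag has size at most 4, so the width is 4 − 1 = 3 and tw(G) ≤ 3. For the lower bound, the 4 vertices {a, c, d, h} are pairwise adjacent, and any tree decomposition puts a clique entirely inside one bag — forcing width ≥ 3. Hence tw(G) = 3 exactly.

3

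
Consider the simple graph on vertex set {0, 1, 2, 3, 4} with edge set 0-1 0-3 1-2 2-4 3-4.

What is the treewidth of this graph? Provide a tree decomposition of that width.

Treewidth 2.
Bags: B1 = {0, 3, 4}  B2 = {0, 1, 4}  B3 = {1, 2, 4}
Tree: B1–B2, B2–B3

Every bag has size at most 3, so the width is 3 − 1 = 2 and tw(G) ≤ 2. Since 4–3–0–1–2–4 is a cycle in G, G is not acyclic. Forests are exactly the graphs of treewidth ≤ 1, so tw(G) ≥ 2. Hence tw(G) = 2 exactly.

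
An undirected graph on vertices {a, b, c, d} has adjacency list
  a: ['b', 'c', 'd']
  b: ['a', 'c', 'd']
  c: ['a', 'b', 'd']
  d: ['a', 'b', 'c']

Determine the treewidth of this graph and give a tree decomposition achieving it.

Treewidth 3.
One optimal decomposition is:
Bags: B1 = {a, b, c, d}
Tree: (single bag)

With just one bag of size 4, the width is 4 − 1 = 3, so tw(G) ≤ 3. On the other hand G contains the 4-clique {a, b, c, d}. A clique must lie in a single bag of any decomposition, so no decomposition can have width below 3. Combining the bounds, tw(G) = 3.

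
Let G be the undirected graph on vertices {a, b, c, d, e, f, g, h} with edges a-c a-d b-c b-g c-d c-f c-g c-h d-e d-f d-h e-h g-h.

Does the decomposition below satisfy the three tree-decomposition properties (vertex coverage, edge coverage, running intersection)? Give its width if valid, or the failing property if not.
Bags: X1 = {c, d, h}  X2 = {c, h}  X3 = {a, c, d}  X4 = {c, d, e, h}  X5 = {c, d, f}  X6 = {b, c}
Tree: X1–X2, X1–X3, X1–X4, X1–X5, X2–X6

A tree decomposition must satisfy three properties: every vertex lies in some bag; for every edge, both endpoints lie together in some bag; and for every vertex, the bags containing it form a connected subtree. Here vertex g appears in no bag, so the decomposition is invalid.

No — vertex g appears in no bag.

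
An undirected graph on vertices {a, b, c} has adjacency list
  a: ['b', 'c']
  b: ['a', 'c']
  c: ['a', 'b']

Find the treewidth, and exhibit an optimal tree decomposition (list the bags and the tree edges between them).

A single bag containing all 3 vertices is trivially a valid decomposition of width 2. For the lower bound, the 3 vertices {a, b, c} are pairwise adjacent, and any tree decomposition puts a clique entirely inside one bag — forcing width ≥ 2. Hence tw(G) = 2 exactly.

Treewidth 2.
One optimal decomposition is:
Bags: B1 = {a, b, c}
Tree: (single bag)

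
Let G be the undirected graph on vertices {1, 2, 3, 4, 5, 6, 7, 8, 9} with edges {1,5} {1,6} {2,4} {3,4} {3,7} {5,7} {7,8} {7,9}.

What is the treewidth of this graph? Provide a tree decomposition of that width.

Treewidth 1.
Bags: B1 = {3, 7}  B2 = {7, 9}  B3 = {5, 7}  B4 = {1, 5}  B5 = {3, 4}  B6 = {1, 6}  B7 = {2, 4}  B8 = {7, 8}
Tree: B1–B2, B1–B3, B3–B4, B1–B5, B4–B6, B5–B7, B3–B8

Each bag holds 2 vertices, so the decomposition has width 1, which upper-bounds the treewidth. G has an edge, so its treewidth is at least 1. Therefore the treewidth is 1.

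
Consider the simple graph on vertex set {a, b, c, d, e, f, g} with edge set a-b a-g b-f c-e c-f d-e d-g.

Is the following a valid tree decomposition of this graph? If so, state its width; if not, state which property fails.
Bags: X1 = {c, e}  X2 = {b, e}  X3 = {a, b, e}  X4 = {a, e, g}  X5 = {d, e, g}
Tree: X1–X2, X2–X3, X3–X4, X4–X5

A tree decomposition must satisfy three properties: every vertex lies in some bag; for every edge, both endpoints lie together in some bag; and for every vertex, the bags containing it form a connected subtree. Here vertex f appears in no bag, so the decomposition is invalid.

No — vertex f appears in no bag.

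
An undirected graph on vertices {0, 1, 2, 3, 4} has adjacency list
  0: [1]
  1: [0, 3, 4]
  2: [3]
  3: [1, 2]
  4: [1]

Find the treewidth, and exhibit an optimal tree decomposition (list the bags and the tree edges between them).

Treewidth 1.
One optimal decomposition is:
Bags: B1 = {1, 4}  B2 = {1, 3}  B3 = {2, 3}  B4 = {0, 1}
Tree: B1–B2, B2–B3, B2–B4

The largest bag has 2 vertices, giving width 1; this decomposition certifies tw(G) ≤ 1. G has an edge, so its treewidth is at least 1. Hence tw(G) = 1 exactly.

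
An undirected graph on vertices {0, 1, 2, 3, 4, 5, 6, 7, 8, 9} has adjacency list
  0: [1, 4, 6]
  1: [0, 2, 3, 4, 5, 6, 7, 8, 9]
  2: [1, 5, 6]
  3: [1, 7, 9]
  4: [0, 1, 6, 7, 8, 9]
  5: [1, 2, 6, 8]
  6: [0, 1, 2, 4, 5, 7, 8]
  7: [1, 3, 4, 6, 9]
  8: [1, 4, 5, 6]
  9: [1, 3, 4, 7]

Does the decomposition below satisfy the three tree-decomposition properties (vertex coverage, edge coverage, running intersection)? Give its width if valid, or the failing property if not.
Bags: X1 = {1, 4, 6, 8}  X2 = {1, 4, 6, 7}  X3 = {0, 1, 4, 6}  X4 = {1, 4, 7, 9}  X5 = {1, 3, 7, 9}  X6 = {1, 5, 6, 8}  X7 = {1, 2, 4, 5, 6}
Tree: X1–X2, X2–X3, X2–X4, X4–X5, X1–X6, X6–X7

A tree decomposition must satisfy three properties: every vertex lies in some bag; for every edge, both endpoints lie together in some bag; and for every vertex, the bags containing it form a connected subtree. Here bags containing vertex 4 are not connected in the tree, so the decomposition is invalid.

No — bags containing vertex 4 are not connected in the tree.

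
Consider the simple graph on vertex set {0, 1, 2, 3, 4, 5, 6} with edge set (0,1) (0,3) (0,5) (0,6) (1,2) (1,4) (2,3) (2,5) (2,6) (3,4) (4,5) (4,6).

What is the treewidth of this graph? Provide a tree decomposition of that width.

Treewidth 3.
One optimal decomposition is:
Bags: B1 = {0, 2, 3, 4}  B2 = {0, 2, 4, 6}  B3 = {0, 2, 4, 5}  B4 = {0, 1, 2, 4}
Tree: B1–B2, B2–B3, B3–B4

Each bag holds 4 vertices, so the decomposition has width 3, which upper-bounds the treewidth. For the lower bound: the 4 vertex sets {3,4}, {0,6}, {2}, {5} are disjoint, each induces a connected subgraph, and every pair is joined by at least one edge of G. Contracting each set to a single vertex therefore yields K_{4} as a minor, and since treewidth is minor-monotone, tw(G) ≥ tw(K_{4}) = 3. The upper and lower bounds meet at 3, so that is the treewidth.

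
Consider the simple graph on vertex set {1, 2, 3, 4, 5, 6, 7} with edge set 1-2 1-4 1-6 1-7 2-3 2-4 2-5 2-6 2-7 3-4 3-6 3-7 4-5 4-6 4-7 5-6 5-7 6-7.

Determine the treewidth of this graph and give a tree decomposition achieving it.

Each bag holds 5 vertices, so the decomposition has width 4, which upper-bounds the treewidth. On the other hand G contains the 5-clique {1, 2, 4, 6, 7}. A clique must lie in a single bag of any decomposition, so no decomposition can have width below 4. Hence tw(G) = 4 exactly.

Treewidth 4.
One such decomposition:
Bags: B1 = {1, 2, 4, 6, 7}  B2 = {2, 4, 5, 6, 7}  B3 = {2, 3, 4, 6, 7}
Tree: B1–B2, B2–B3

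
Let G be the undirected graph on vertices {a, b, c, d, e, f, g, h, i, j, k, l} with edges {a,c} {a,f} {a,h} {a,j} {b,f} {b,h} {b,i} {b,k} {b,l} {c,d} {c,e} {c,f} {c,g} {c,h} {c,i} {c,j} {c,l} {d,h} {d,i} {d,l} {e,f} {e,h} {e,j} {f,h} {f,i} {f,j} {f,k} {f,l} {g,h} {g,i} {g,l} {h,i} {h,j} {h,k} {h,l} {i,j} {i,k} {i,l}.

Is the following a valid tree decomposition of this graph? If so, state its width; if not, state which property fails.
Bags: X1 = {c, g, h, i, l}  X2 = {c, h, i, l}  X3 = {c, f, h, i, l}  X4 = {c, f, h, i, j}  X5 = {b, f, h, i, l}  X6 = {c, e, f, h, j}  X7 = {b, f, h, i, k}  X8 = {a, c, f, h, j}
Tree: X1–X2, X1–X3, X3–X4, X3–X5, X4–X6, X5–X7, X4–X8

A tree decomposition must satisfy three properties: every vertex lies in some bag; for every edge, both endpoints lie together in some bag; and for every vertex, the bags containing it form a connected subtree. Here vertex d appears in no bag, so the decomposition is invalid.

No — vertex d appears in no bag.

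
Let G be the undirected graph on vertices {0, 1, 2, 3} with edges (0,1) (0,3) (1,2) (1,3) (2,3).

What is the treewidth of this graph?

2

A width-2 tree decomposition is:
Bags: B1 = {1, 2, 3}  B2 = {0, 1, 3}
Tree: B1–B2
The largest bag has 3 vertices, giving width 2; this decomposition certifies tw(G) ≤ 2. For the lower bound, the 3 vertices {0, 1, 3} are pairwise adjacent, and any tree decomposition puts a clique entirely inside one bag — forcing width ≥ 2. Therefore the treewidth is 2.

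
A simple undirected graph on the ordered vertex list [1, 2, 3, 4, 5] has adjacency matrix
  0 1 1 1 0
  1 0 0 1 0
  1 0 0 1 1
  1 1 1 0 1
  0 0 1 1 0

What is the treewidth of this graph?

A width-2 tree decomposition is:
Bags: B1 = {1, 3, 4}  B2 = {1, 2, 4}  B3 = {3, 4, 5}
Tree: B1–B2, B1–B3
Every bag has size at most 3, so the width is 3 − 1 = 2 and tw(G) ≤ 2. On the other hand G contains the 3-clique {1, 2, 4}. A clique must lie in a single bag of any decomposition, so no decomposition can have width below 2. Combining the bounds, tw(G) = 2.

2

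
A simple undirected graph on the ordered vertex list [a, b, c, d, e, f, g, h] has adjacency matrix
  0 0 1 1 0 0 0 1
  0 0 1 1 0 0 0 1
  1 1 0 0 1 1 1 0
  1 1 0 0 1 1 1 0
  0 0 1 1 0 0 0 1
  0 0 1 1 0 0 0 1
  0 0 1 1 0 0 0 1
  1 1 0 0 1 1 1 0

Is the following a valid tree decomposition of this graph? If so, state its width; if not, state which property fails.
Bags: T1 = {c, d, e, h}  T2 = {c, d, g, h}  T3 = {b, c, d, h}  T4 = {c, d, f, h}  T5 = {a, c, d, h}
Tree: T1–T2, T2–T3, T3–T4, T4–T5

Yes; width 3.

Vertex coverage: the bags together contain {a, b, c, d, e, f, g, h}, the full vertex set. Edge coverage: each edge of G has both endpoints in at least one bag. Running intersection: for every vertex, the bags containing it form a connected subtree. All three properties hold, so this is a valid tree decomposition of width max|bag| − 1 = 3, and hence tw(G) ≤ 3.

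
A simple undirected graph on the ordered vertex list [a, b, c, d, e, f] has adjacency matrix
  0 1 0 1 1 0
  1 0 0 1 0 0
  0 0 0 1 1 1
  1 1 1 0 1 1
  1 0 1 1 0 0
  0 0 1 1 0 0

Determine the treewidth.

2

A width-2 tree decomposition is:
Bags: B1 = {a, d, e}  B2 = {c, d, e}  B3 = {a, b, d}  B4 = {c, d, f}
Tree: B1–B2, B1–B3, B2–B4
The largest bag has 3 vertices, giving width 2; this decomposition certifies tw(G) ≤ 2. For the lower bound, the 3 vertices {c, d, e} are pairwise adjacent, and any tree decomposition puts a clique entirely inside one bag — forcing width ≥ 2. Therefore the treewidth is 2.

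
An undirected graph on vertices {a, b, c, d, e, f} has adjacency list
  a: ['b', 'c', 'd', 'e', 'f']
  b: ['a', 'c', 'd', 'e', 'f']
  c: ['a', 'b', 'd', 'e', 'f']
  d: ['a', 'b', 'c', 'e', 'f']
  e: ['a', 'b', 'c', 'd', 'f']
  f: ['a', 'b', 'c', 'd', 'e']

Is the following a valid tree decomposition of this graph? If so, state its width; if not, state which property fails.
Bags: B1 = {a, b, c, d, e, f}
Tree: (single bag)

Yes; width 5.

Vertex coverage: the bags together contain {a, b, c, d, e, f}, the full vertex set. Edge coverage: each edge of G has both endpoints in at least one bag. Running intersection: for every vertex, the bags containing it form a connected subtree. All three properties hold, so this is a valid tree decomposition of width max|bag| − 1 = 5, and hence tw(G) ≤ 5.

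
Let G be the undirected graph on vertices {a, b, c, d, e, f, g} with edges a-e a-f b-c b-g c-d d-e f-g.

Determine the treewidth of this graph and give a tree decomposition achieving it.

Every bag has size at most 3, so the width is 3 − 1 = 2 and tw(G) ≤ 2. For the lower bound, G contains the cycle a–f–g–b–c–d–e–a, so G is not a forest; only forests have treewidth ≤ 1, hence tw(G) ≥ 2. Therefore the treewidth is 2.

Treewidth 2.
One optimal decomposition is:
Bags: B1 = {a, f, g}  B2 = {a, b, g}  B3 = {a, b, c}  B4 = {a, c, d}  B5 = {a, d, e}
Tree: B1–B2, B2–B3, B3–B4, B4–B5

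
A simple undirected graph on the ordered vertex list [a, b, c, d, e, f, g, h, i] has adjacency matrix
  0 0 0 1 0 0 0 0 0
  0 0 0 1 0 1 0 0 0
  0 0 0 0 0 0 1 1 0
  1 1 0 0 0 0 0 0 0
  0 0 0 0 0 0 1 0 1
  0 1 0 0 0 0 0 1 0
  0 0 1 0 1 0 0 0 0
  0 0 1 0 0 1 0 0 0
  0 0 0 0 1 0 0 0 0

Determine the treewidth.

A width-1 tree decomposition is:
Bags: B1 = {a, d}  B2 = {b, d}  B3 = {b, f}  B4 = {f, h}  B5 = {c, h}  B6 = {c, g}  B7 = {e, g}  B8 = {e, i}
Tree: B1–B2, B2–B3, B3–B4, B4–B5, B5–B6, B6–B7, B7–B8
The largest bag has 2 vertices, giving width 1; this decomposition certifies tw(G) ≤ 1. Any graph with an edge has treewidth ≥ 1, and G has the edge a–d. Combining the bounds, tw(G) = 1.

1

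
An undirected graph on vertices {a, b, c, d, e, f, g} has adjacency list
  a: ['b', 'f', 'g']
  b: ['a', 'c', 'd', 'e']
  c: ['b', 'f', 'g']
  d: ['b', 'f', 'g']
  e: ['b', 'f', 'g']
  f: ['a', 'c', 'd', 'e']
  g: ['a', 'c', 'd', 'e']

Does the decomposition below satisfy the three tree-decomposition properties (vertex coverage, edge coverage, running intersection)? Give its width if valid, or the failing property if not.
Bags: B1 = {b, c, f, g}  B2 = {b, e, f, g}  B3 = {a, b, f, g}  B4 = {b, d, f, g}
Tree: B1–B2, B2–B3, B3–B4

Yes; width 3.

Every vertex of G appears in some bag (union = {a, b, c, d, e, f, g}); every edge is covered by a bag; and for each vertex v the set of bags containing v is connected in the bag tree. The decomposition is therefore valid. The largest bag has 4 vertices, so the width is 3.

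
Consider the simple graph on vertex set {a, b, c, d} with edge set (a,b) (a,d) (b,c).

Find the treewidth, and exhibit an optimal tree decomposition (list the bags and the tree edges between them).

Treewidth 1.
One optimal decomposition is:
Bags: B1 = {b, c}  B2 = {a, b}  B3 = {a, d}
Tree: B1–B2, B2–B3

The largest bag has 2 vertices, giving width 1; this decomposition certifies tw(G) ≤ 1. Any graph with an edge has treewidth ≥ 1, and G has the edge c–b. Therefore the treewidth is 1.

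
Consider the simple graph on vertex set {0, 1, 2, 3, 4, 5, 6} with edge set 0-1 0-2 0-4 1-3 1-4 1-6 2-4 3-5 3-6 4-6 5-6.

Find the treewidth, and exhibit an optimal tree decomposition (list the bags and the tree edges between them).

Treewidth 2.
One such decomposition:
Bags: B1 = {1, 4, 6}  B2 = {1, 3, 6}  B3 = {3, 5, 6}  B4 = {0, 1, 4}  B5 = {0, 2, 4}
Tree: B1–B2, B2–B3, B1–B4, B4–B5

Every bag has size at most 3, so the width is 3 − 1 = 2 and tw(G) ≤ 2. Conversely, {1, 3, 6} is a clique of size 3, and the vertices of any clique must share a bag in every tree decomposition; so some bag has ≥ 3 vertices and tw(G) ≥ 2. Hence tw(G) = 2 exactly.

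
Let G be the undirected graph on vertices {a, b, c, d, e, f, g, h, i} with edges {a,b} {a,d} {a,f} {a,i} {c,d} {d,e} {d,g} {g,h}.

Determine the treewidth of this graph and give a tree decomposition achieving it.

Each bag holds 2 vertices, so the decomposition has width 1, which upper-bounds the treewidth. Any graph with an edge has treewidth ≥ 1, and G has the edge d–a. Therefore the treewidth is 1.

Treewidth 1.
Bags: B1 = {a, d}  B2 = {d, e}  B3 = {a, f}  B4 = {d, g}  B5 = {g, h}  B6 = {c, d}  B7 = {a, b}  B8 = {a, i}
Tree: B1–B2, B1–B3, B2–B4, B4–B5, B1–B6, B3–B7, B7–B8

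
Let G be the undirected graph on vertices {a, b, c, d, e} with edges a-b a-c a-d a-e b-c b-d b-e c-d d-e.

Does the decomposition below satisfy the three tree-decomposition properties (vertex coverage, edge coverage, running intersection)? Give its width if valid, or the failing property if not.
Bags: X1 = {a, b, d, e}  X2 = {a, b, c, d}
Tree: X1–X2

Yes; width 3.

Every vertex of G appears in some bag (union = {a, b, c, d, e}); every edge is covered by a bag; and for each vertex v the set of bags containing v is connected in the bag tree. The decomposition is therefore valid. The largest bag has 4 vertices, so the width is 3.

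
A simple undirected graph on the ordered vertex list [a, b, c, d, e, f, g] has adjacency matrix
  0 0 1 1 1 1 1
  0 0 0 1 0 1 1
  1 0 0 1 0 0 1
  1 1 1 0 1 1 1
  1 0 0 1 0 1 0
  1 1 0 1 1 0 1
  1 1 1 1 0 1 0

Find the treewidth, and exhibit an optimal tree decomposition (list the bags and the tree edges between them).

Treewidth 3.
Bags: B1 = {a, d, f, g}  B2 = {a, d, e, f}  B3 = {a, c, d, g}  B4 = {b, d, f, g}
Tree: B1–B2, B1–B3, B1–B4

Every bag has size at most 4, so the width is 4 − 1 = 3 and tw(G) ≤ 3. Conversely, {a, c, d, g} is a clique of size 4, and the vertices of any clique must share a bag in every tree decomposition; so some bag has ≥ 4 vertices and tw(G) ≥ 3. Combining the bounds, tw(G) = 3.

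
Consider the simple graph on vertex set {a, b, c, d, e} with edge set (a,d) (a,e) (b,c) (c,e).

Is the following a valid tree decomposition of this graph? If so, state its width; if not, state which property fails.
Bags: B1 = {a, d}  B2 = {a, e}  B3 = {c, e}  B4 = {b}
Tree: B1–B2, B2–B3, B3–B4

No — edge (c,b) lies in no bag.

A tree decomposition must satisfy three properties: every vertex lies in some bag; for every edge, both endpoints lie together in some bag; and for every vertex, the bags containing it form a connected subtree. Here edge (c,b) lies in no bag, so the decomposition is invalid.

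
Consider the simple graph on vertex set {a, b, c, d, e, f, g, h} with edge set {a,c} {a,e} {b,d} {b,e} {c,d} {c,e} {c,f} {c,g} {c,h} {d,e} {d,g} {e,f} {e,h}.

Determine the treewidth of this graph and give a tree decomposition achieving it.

Treewidth 2.
One such decomposition:
Bags: B1 = {c, d, e}  B2 = {c, e, h}  B3 = {a, c, e}  B4 = {c, e, f}  B5 = {b, d, e}  B6 = {c, d, g}
Tree: B1–B2, B1–B3, B2–B4, B1–B5, B1–B6

Every bag has size at most 3, so the width is 3 − 1 = 2 and tw(G) ≤ 2. Conversely, {c, d, g} is a clique of size 3, and the vertices of any clique must share a bag in every tree decomposition; so some bag has ≥ 3 vertices and tw(G) ≥ 2. Combining the bounds, tw(G) = 2.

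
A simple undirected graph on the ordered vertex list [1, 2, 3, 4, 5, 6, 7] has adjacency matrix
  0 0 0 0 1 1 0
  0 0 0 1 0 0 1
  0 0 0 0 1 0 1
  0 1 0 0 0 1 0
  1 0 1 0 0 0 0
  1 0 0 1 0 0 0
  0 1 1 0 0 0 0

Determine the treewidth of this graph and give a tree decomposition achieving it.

Treewidth 2.
One such decomposition:
Bags: B1 = {1, 5, 6}  B2 = {4, 5, 6}  B3 = {2, 4, 5}  B4 = {2, 5, 7}  B5 = {3, 5, 7}
Tree: B1–B2, B2–B3, B3–B4, B4–B5

Every bag has size at most 3, so the width is 3 − 1 = 2 and tw(G) ≤ 2. The edges 5–1–6–4–2–7–3–5 form a cycle, so G is not a tree and its treewidth is at least 2. Combining the bounds, tw(G) = 2.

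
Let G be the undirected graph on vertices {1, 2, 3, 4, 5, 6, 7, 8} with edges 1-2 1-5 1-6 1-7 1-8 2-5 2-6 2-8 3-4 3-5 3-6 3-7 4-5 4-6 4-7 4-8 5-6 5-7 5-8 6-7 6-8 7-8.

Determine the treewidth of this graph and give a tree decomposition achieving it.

Treewidth 4.
Bags: B1 = {1, 5, 6, 7, 8}  B2 = {4, 5, 6, 7, 8}  B3 = {3, 4, 5, 6, 7}  B4 = {1, 2, 5, 6, 8}
Tree: B1–B2, B2–B3, B1–B4

Every bag has size at most 5, so the width is 5 − 1 = 4 and tw(G) ≤ 4. Conversely, {1, 2, 5, 6, 8} is a clique of size 5, and the vertices of any clique must share a bag in every tree decomposition; so some bag has ≥ 5 vertices and tw(G) ≥ 4. The upper and lower bounds meet at 4, so that is the treewidth.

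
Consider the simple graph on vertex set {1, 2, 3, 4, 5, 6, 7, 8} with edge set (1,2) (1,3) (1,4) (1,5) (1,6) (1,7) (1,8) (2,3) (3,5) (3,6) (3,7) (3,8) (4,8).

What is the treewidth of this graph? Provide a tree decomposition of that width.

Every bag has size at most 3, so the width is 3 − 1 = 2 and tw(G) ≤ 2. For the lower bound, the 3 vertices {1, 2, 3} are pairwise adjacent, and any tree decomposition puts a clique entirely inside one bag — forcing width ≥ 2. Hence tw(G) = 2 exactly.

Treewidth 2.
One optimal decomposition is:
Bags: B1 = {1, 3, 6}  B2 = {1, 2, 3}  B3 = {1, 3, 5}  B4 = {1, 3, 8}  B5 = {1, 3, 7}  B6 = {1, 4, 8}
Tree: B1–B2, B1–B3, B3–B4, B3–B5, B4–B6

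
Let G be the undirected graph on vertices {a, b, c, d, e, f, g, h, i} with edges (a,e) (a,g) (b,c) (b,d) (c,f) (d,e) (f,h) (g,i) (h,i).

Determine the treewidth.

A width-2 tree decomposition is:
Bags: B1 = {b, d, e}  B2 = {a, b, e}  B3 = {a, b, g}  B4 = {b, g, i}  B5 = {b, h, i}  B6 = {b, f, h}  B7 = {b, c, f}
Tree: B1–B2, B2–B3, B3–B4, B4–B5, B5–B6, B6–B7
The largest bag has 3 vertices, giving width 2; this decomposition certifies tw(G) ≤ 2. The edges b–d–e–a–g–i–h–f–c–b form a cycle, so G is not a tree and its treewidth is at least 2. Combining the bounds, tw(G) = 2.

2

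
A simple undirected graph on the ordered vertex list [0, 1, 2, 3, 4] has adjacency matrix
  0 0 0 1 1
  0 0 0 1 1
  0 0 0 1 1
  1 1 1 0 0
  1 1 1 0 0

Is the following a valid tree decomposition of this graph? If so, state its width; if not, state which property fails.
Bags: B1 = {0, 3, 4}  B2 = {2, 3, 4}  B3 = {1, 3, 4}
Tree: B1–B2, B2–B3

Yes; width 2.

Vertex coverage: the bags together contain {0, 1, 2, 3, 4}, the full vertex set. Edge coverage: each edge of G has both endpoints in at least one bag. Running intersection: for every vertex, the bags containing it form a connected subtree. All three properties hold, so this is a valid tree decomposition of width max|bag| − 1 = 2, and hence tw(G) ≤ 2.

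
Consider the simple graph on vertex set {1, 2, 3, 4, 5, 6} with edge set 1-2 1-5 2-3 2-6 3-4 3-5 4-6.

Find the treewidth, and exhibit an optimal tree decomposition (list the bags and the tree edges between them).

Treewidth 2.
One optimal decomposition is:
Bags: B1 = {2, 4, 6}  B2 = {2, 3, 4}  B3 = {1, 2, 3}  B4 = {1, 3, 5}
Tree: B1–B2, B2–B3, B3–B4

Each bag holds 3 vertices, so the decomposition has width 2, which upper-bounds the treewidth. Since 6–4–3–2–6 is a cycle in G, G is not acyclic. Forests are exactly the graphs of treewidth ≤ 1, so tw(G) ≥ 2. Combining the bounds, tw(G) = 2.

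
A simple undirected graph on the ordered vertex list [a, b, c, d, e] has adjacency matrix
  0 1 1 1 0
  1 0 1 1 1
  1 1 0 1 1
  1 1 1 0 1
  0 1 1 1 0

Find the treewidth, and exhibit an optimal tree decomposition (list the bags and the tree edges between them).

Each bag holds 4 vertices, so the decomposition has width 3, which upper-bounds the treewidth. Conversely, {b, c, d, e} is a clique of size 4, and the vertices of any clique must share a bag in every tree decomposition; so some bag has ≥ 4 vertices and tw(G) ≥ 3. Combining the bounds, tw(G) = 3.

Treewidth 3.
One such decomposition:
Bags: B1 = {a, b, c, d}  B2 = {b, c, d, e}
Tree: B1–B2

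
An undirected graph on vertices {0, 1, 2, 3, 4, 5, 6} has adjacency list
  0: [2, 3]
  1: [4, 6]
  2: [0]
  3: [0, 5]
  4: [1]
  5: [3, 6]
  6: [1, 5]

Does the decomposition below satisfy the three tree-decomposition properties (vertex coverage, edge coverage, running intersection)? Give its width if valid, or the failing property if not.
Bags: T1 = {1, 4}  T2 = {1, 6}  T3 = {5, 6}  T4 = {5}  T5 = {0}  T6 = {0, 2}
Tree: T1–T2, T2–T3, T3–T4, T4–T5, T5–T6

No — vertex 3 appears in no bag.

A tree decomposition must satisfy three properties: every vertex lies in some bag; for every edge, both endpoints lie together in some bag; and for every vertex, the bags containing it form a connected subtree. Here vertex 3 appears in no bag, so the decomposition is invalid.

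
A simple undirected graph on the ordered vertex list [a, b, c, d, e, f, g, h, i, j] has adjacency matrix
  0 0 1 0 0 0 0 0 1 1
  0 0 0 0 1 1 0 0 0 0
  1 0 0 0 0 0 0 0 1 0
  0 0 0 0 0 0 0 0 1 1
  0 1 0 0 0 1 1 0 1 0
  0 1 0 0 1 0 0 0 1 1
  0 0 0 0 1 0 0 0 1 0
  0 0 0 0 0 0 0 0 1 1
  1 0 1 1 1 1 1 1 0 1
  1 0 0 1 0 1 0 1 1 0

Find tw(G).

2

A width-2 tree decomposition is:
Bags: B1 = {d, i, j}  B2 = {h, i, j}  B3 = {f, i, j}  B4 = {e, f, i}  B5 = {b, e, f}  B6 = {a, i, j}  B7 = {e, g, i}  B8 = {a, c, i}
Tree: B1–B2, B1–B3, B3–B4, B4–B5, B3–B6, B4–B7, B6–B8
Each bag holds 3 vertices, so the decomposition has width 2, which upper-bounds the treewidth. For the lower bound, the 3 vertices {b, e, f} are pairwise adjacent, and any tree decomposition puts a clique entirely inside one bag — forcing width ≥ 2. Combining the bounds, tw(G) = 2.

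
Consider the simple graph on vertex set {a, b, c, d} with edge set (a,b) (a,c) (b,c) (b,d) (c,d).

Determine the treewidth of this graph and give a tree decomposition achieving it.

The largest bag has 3 vertices, giving width 2; this decomposition certifies tw(G) ≤ 2. On the other hand G contains the 3-clique {b, c, d}. A clique must lie in a single bag of any decomposition, so no decomposition can have width below 2. Hence tw(G) = 2 exactly.

Treewidth 2.
One optimal decomposition is:
Bags: B1 = {b, c, d}  B2 = {a, b, c}
Tree: B1–B2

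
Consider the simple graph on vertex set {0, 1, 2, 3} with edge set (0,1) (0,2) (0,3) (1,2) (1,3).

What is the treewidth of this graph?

2

A width-2 tree decomposition is:
Bags: B1 = {0, 1, 2}  B2 = {0, 1, 3}
Tree: B1–B2
Every bag has size at most 3, so the width is 3 − 1 = 2 and tw(G) ≤ 2. On the other hand G contains the 3-clique {0, 1, 2}. A clique must lie in a single bag of any decomposition, so no decomposition can have width below 2. Combining the bounds, tw(G) = 2.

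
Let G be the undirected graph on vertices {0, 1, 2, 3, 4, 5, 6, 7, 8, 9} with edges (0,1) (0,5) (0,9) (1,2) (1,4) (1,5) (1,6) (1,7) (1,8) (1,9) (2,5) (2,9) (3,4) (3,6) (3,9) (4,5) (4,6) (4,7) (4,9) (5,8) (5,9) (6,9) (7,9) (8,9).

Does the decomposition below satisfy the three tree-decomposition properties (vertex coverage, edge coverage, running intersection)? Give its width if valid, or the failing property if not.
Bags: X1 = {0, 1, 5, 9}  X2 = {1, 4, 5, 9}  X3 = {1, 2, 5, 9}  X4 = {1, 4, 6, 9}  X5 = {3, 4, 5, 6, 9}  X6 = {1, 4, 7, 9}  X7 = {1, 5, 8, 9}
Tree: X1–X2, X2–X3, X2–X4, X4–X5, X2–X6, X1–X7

A tree decomposition must satisfy three properties: every vertex lies in some bag; for every edge, both endpoints lie together in some bag; and for every vertex, the bags containing it form a connected subtree. Here bags containing vertex 5 are not connected in the tree, so the decomposition is invalid.

No — bags containing vertex 5 are not connected in the tree.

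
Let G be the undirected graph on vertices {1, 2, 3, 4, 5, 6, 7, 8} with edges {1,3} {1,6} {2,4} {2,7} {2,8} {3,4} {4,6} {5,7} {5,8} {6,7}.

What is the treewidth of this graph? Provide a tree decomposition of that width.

Each bag holds 3 vertices, so the decomposition has width 2, which upper-bounds the treewidth. The edges 5–8–2–7–5 form a cycle, so G is not a tree and its treewidth is at least 2. Therefore the treewidth is 2.

Treewidth 2.
One such decomposition:
Bags: B1 = {5, 7, 8}  B2 = {2, 7, 8}  B3 = {2, 6, 7}  B4 = {2, 4, 6}  B5 = {1, 4, 6}  B6 = {1, 3, 4}
Tree: B1–B2, B2–B3, B3–B4, B4–B5, B5–B6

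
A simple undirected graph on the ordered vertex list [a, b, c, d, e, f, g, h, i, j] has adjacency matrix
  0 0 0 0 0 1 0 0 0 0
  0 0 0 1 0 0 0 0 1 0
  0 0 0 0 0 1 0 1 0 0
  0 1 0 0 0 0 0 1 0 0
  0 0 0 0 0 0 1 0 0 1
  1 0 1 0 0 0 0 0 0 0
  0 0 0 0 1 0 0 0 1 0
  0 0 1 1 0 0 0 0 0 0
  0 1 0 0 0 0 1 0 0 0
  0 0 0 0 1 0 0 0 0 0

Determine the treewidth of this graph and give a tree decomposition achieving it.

Treewidth 1.
One such decomposition:
Bags: B1 = {e, j}  B2 = {e, g}  B3 = {g, i}  B4 = {b, i}  B5 = {b, d}  B6 = {d, h}  B7 = {c, h}  B8 = {c, f}  B9 = {a, f}
Tree: B1–B2, B2–B3, B3–B4, B4–B5, B5–B6, B6–B7, B7–B8, B8–B9

The largest bag has 2 vertices, giving width 1; this decomposition certifies tw(G) ≤ 1. Any graph with an edge has treewidth ≥ 1, and G has the edge j–e. Hence tw(G) = 1 exactly.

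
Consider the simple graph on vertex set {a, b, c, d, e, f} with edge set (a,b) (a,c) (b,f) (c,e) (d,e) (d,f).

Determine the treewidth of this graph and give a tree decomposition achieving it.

Treewidth 2.
One optimal decomposition is:
Bags: B1 = {d, e, f}  B2 = {b, e, f}  B3 = {a, b, e}  B4 = {a, c, e}
Tree: B1–B2, B2–B3, B3–B4

Every bag has size at most 3, so the width is 3 − 1 = 2 and tw(G) ≤ 2. Since e–d–f–b–a–c–e is a cycle in G, G is not acyclic. Forests are exactly the graphs of treewidth ≤ 1, so tw(G) ≥ 2. Therefore the treewidth is 2.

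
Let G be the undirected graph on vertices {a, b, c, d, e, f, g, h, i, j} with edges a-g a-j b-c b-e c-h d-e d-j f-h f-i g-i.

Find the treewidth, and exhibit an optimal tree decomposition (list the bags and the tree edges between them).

Every bag has size at most 3, so the width is 3 − 1 = 2 and tw(G) ≤ 2. For the lower bound, G contains the cycle c–b–e–d–j–a–g–i–f–h–c, so G is not a forest; only forests have treewidth ≤ 1, hence tw(G) ≥ 2. Combining the bounds, tw(G) = 2.

Treewidth 2.
One such decomposition:
Bags: B1 = {b, c, e}  B2 = {c, d, e}  B3 = {c, d, j}  B4 = {a, c, j}  B5 = {a, c, g}  B6 = {c, g, i}  B7 = {c, f, i}  B8 = {c, f, h}
Tree: B1–B2, B2–B3, B3–B4, B4–B5, B5–B6, B6–B7, B7–B8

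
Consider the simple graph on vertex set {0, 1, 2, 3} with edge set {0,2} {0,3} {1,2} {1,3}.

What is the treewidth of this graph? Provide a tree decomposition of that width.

The largest bag has 3 vertices, giving width 2; this decomposition certifies tw(G) ≤ 2. Since 0–3–1–2–0 is a cycle in G, G is not acyclic. Forests are exactly the graphs of treewidth ≤ 1, so tw(G) ≥ 2. Therefore the treewidth is 2.

Treewidth 2.
Bags: B1 = {0, 1, 3}  B2 = {0, 1, 2}
Tree: B1–B2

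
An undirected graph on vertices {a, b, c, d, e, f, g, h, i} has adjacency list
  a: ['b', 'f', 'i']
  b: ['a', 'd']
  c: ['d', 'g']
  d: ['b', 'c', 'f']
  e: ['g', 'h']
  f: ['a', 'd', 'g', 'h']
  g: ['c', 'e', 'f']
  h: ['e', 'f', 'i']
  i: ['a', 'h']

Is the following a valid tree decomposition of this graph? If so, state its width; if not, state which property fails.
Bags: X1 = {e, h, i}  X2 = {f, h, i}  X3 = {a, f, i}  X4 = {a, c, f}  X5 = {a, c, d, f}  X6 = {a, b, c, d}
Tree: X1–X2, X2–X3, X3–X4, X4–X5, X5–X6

No — vertex g appears in no bag.

A tree decomposition must satisfy three properties: every vertex lies in some bag; for every edge, both endpoints lie together in some bag; and for every vertex, the bags containing it form a connected subtree. Here vertex g appears in no bag, so the decomposition is invalid.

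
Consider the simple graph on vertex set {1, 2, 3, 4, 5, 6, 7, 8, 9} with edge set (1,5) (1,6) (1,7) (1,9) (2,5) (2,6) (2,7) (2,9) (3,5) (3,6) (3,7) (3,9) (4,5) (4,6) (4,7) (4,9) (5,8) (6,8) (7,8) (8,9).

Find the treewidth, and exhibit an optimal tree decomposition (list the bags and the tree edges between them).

Every bag has size at most 5, so the width is 5 − 1 = 4 and tw(G) ≤ 4. For the lower bound: the 5 vertex sets {8,9}, {1,5}, {4,6}, {7}, {3} are disjoint, each induces a connected subgraph, and every pair is joined by at least one edge of G. Contracting each set to a single vertex therefore yields K_{5} as a minor, and since treewidth is minor-monotone, tw(G) ≥ tw(K_{5}) = 4. Combining the bounds, tw(G) = 4.

Treewidth 4.
One optimal decomposition is:
Bags: B1 = {5, 6, 7, 8, 9}  B2 = {1, 5, 6, 7, 9}  B3 = {4, 5, 6, 7, 9}  B4 = {3, 5, 6, 7, 9}  B5 = {2, 5, 6, 7, 9}
Tree: B1–B2, B2–B3, B3–B4, B4–B5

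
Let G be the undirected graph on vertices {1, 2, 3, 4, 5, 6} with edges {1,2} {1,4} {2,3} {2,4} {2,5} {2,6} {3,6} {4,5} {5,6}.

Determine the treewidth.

2

A width-2 tree decomposition is:
Bags: B1 = {2, 5, 6}  B2 = {2, 4, 5}  B3 = {2, 3, 6}  B4 = {1, 2, 4}
Tree: B1–B2, B1–B3, B2–B4
Each bag holds 3 vertices, so the decomposition has width 2, which upper-bounds the treewidth. Conversely, {2, 3, 6} is a clique of size 3, and the vertices of any clique must share a bag in every tree decomposition; so some bag has ≥ 3 vertices and tw(G) ≥ 2. Hence tw(G) = 2 exactly.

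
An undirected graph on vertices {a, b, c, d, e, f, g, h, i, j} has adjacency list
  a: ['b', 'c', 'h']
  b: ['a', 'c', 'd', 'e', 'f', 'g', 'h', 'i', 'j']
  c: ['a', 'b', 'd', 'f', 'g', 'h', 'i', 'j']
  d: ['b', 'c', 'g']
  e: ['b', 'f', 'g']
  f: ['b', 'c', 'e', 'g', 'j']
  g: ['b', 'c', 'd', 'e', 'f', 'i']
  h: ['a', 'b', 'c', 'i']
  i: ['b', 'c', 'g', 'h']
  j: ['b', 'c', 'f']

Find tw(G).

3

A width-3 tree decomposition is:
Bags: B1 = {b, c, f, g}  B2 = {b, c, g, i}  B3 = {b, e, f, g}  B4 = {b, c, h, i}  B5 = {a, b, c, h}  B6 = {b, c, f, j}  B7 = {b, c, d, g}
Tree: B1–B2, B1–B3, B2–B4, B4–B5, B1–B6, B1–B7
Each bag holds 4 vertices, so the decomposition has width 3, which upper-bounds the treewidth. Conversely, {b, e, f, g} is a clique of size 4, and the vertices of any clique must share a bag in every tree decomposition; so some bag has ≥ 4 vertices and tw(G) ≥ 3. The upper and lower bounds meet at 3, so that is the treewidth.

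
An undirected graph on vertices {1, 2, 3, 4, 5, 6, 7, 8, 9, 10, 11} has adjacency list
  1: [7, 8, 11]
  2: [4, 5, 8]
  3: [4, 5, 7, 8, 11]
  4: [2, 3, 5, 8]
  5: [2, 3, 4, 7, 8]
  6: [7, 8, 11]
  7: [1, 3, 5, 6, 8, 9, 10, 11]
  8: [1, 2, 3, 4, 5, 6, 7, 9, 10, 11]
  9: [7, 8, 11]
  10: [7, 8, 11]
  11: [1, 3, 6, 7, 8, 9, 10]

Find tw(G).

3

A width-3 tree decomposition is:
Bags: B1 = {3, 7, 8, 11}  B2 = {3, 5, 7, 8}  B3 = {3, 4, 5, 8}  B4 = {6, 7, 8, 11}  B5 = {2, 4, 5, 8}  B6 = {7, 8, 9, 11}  B7 = {7, 8, 10, 11}  B8 = {1, 7, 8, 11}
Tree: B1–B2, B2–B3, B1–B4, B3–B5, B1–B6, B6–B7, B1–B8
The largest bag has 4 vertices, giving width 3; this decomposition certifies tw(G) ≤ 3. Conversely, {2, 4, 5, 8} is a clique of size 4, and the vertices of any clique must share a bag in every tree decomposition; so some bag has ≥ 4 vertices and tw(G) ≥ 3. Combining the bounds, tw(G) = 3.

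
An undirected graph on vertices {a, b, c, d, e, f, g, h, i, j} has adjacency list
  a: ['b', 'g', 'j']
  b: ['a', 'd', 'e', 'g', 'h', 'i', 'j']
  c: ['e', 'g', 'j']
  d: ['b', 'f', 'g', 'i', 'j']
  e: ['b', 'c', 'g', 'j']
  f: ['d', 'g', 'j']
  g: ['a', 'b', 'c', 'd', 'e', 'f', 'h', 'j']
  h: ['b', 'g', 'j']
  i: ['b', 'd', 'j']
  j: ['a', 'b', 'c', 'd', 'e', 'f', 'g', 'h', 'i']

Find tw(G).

A width-3 tree decomposition is:
Bags: B1 = {b, d, g, j}  B2 = {b, e, g, j}  B3 = {a, b, g, j}  B4 = {b, g, h, j}  B5 = {b, d, i, j}  B6 = {c, e, g, j}  B7 = {d, f, g, j}
Tree: B1–B2, B2–B3, B3–B4, B1–B5, B2–B6, B1–B7
Each bag holds 4 vertices, so the decomposition has width 3, which upper-bounds the treewidth. For the lower bound, the 4 vertices {c, e, g, j} are pairwise adjacent, and any tree decomposition puts a clique entirely inside one bag — forcing width ≥ 3. Therefore the treewidth is 3.

3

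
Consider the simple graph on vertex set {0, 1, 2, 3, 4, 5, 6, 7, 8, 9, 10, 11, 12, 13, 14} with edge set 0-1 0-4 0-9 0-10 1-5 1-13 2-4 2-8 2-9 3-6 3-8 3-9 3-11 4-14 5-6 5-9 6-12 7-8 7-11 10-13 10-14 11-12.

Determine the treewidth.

A width-3 tree decomposition is:
Bags: B1 = {6, 7, 11, 12}  B2 = {3, 6, 7, 11}  B3 = {3, 6, 7, 8}  B4 = {3, 5, 6, 8}  B5 = {3, 5, 8, 9}  B6 = {2, 5, 8, 9}  B7 = {1, 2, 5, 9}  B8 = {0, 1, 2, 9}  B9 = {0, 1, 2, 4}  B10 = {0, 1, 4, 13}  B11 = {0, 4, 10, 13}  B12 = {4, 10, 13, 14}
Tree: B1–B2, B2–B3, B3–B4, B4–B5, B5–B6, B6–B7, B7–B8, B8–B9, B9–B10, B10–B11, B11–B12
Every bag has size at most 4, so the width is 4 − 1 = 3 and tw(G) ≤ 3. For the lower bound: the 4 vertex sets {7,11,12}, {6}, {3}, {2,5,8,9} are disjoint, each induces a connected subgraph, and every pair is joined by at least one edge of G. Contracting each set to a single vertex therefore yields K_{4} as a minor, and since treewidth is minor-monotone, tw(G) ≥ tw(K_{4}) = 3. Hence tw(G) = 3 exactly.

3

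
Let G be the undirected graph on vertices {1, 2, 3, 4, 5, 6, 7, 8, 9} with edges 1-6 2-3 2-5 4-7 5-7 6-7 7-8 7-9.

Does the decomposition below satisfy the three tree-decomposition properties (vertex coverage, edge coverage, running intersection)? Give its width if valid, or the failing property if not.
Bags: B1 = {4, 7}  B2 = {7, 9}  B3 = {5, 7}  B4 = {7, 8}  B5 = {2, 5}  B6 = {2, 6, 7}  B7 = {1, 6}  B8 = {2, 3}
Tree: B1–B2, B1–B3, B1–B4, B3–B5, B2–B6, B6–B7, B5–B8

A tree decomposition must satisfy three properties: every vertex lies in some bag; for every edge, both endpoints lie together in some bag; and for every vertex, the bags containing it form a connected subtree. Here bags containing vertex 2 are not connected in the tree, so the decomposition is invalid.

No — bags containing vertex 2 are not connected in the tree.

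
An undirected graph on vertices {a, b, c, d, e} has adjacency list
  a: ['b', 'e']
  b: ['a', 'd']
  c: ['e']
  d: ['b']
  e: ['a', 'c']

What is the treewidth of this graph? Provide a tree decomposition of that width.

Every bag has size at most 2, so the width is 2 − 1 = 1 and tw(G) ≤ 1. G has an edge, so its treewidth is at least 1. Combining the bounds, tw(G) = 1.

Treewidth 1.
One optimal decomposition is:
Bags: B1 = {a, b}  B2 = {a, e}  B3 = {c, e}  B4 = {b, d}
Tree: B1–B2, B2–B3, B1–B4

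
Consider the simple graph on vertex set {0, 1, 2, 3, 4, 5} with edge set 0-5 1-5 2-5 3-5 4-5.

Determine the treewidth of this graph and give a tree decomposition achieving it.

Treewidth 1.
One such decomposition:
Bags: B1 = {2, 5}  B2 = {3, 5}  B3 = {1, 5}  B4 = {4, 5}  B5 = {0, 5}
Tree: B1–B2, B1–B3, B3–B4, B4–B5

Every bag has size at most 2, so the width is 2 − 1 = 1 and tw(G) ≤ 1. Any graph with an edge has treewidth ≥ 1, and G has the edge 5–2. Therefore the treewidth is 1.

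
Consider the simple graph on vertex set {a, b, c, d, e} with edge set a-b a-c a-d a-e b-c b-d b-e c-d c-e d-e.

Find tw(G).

4

A width-4 tree decomposition is:
Bags: B1 = {a, b, c, d, e}
Tree: (single bag)
With just one bag of size 5, the width is 5 − 1 = 4, so tw(G) ≤ 4. On the other hand G contains the 5-clique {a, b, c, d, e}. A clique must lie in a single bag of any decomposition, so no decomposition can have width below 4. The upper and lower bounds meet at 4, so that is the treewidth.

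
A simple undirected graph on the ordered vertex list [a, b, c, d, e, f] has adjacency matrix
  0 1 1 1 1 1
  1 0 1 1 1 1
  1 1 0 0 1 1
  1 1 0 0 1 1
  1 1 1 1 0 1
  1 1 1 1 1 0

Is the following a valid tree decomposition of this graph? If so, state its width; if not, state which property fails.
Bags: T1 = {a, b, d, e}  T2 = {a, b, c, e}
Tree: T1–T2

A tree decomposition must satisfy three properties: every vertex lies in some bag; for every edge, both endpoints lie together in some bag; and for every vertex, the bags containing it form a connected subtree. Here vertex f appears in no bag, so the decomposition is invalid.

No — vertex f appears in no bag.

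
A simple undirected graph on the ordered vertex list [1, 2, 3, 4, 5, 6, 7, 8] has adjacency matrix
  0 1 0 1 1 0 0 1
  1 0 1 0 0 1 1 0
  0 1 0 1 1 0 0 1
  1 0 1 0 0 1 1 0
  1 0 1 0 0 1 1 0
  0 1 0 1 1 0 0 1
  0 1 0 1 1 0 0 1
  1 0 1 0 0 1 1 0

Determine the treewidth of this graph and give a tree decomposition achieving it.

Every bag has size at most 5, so the width is 5 − 1 = 4 and tw(G) ≤ 4. For the lower bound: the 5 vertex sets {1,4}, {6,8}, {5,7}, {3}, {2} are disjoint, each induces a connected subgraph, and every pair is joined by at least one edge of G. Contracting each set to a single vertex therefore yields K_{5} as a minor, and since treewidth is minor-monotone, tw(G) ≥ tw(K_{5}) = 4. Hence tw(G) = 4 exactly.

Treewidth 4.
Bags: B1 = {1, 3, 4, 6, 7}  B2 = {1, 3, 6, 7, 8}  B3 = {1, 3, 5, 6, 7}  B4 = {1, 2, 3, 6, 7}
Tree: B1–B2, B2–B3, B3–B4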